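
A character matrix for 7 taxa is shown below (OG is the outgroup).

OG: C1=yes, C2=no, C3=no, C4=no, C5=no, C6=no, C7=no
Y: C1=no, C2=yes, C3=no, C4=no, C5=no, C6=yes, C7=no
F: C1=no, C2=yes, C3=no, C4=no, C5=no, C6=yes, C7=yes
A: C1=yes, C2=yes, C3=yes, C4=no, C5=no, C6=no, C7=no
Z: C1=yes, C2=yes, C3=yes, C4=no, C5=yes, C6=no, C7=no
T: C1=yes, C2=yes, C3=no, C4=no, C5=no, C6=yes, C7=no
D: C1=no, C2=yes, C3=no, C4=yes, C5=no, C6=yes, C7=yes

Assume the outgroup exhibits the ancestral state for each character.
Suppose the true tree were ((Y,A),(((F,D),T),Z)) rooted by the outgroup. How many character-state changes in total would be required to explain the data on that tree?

Map each character onto ((Y,A),(((F,D),T),Z)) (rooted by OG) and count the minimum state changes it requires (Fitch parsimony):
C1: 2; C2: 1; C3: 2; C4: 1; C5: 1; C6: 2; C7: 1.
Total tree length = 10.

10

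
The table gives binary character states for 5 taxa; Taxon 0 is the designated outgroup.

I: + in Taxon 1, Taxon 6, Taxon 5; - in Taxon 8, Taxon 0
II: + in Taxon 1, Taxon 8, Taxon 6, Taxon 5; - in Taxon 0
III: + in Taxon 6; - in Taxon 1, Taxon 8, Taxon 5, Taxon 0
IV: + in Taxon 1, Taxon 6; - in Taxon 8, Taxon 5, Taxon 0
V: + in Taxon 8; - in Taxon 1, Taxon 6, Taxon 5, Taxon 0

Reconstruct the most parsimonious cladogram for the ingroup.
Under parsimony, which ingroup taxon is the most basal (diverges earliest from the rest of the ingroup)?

The outgroup has state '-' for every character, so '+' is the derived state throughout.
Only Taxon 1, Taxon 5, and Taxon 6 show the derived state '+' for I, supporting them as a clade.
II (derived state '+') is shared by all ingroup taxa — unites the whole ingroup.
III (derived state '+') is unique to Taxon 6 (autapomorphy; uninformative for grouping).
IV (derived state '+') is shared by Taxon 1 and Taxon 6 — a synapomorphy uniting that clade.
V (derived state '+') is unique to Taxon 8 (autapomorphy; uninformative for grouping).
Most parsimonious ingroup topology: (((Taxon 1,Taxon 6),Taxon 5),Taxon 8).
Taxon 8 is sister to the clade containing all other ingroup taxa, so it is the earliest-diverging (most basal) ingroup lineage.

Taxon 8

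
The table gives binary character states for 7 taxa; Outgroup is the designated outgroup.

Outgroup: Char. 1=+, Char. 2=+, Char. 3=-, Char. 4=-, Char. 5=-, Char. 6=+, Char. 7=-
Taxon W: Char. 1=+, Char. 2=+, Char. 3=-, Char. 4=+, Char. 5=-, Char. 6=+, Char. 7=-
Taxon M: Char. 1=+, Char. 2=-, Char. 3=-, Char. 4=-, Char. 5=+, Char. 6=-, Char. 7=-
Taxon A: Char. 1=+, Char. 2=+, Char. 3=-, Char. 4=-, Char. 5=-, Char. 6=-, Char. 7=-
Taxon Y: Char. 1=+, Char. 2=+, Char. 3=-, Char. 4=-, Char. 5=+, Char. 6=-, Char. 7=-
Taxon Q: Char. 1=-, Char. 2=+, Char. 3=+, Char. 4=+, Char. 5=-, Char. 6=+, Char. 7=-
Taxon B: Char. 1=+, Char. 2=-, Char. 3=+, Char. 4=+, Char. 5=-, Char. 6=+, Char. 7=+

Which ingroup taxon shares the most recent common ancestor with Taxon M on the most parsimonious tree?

Character polarity is set by the outgroup: the derived state is whichever differs from the outgroup's state, so for Char. 1, Char. 2, Char. 6 the derived state is '-', and for the remaining characters it is '+'.
Char. 1 (derived state '-') is unique to Taxon Q (autapomorphy; uninformative for grouping).
Char. 2 (state '-') occurs in Taxon B and Taxon M but conflicts with the nesting implied by the other characters — most parsimoniously interpreted as homoplasy.
Char. 3: derived state '+' in Taxon B and Taxon Q only — synapomorphy for {Taxon B, Taxon Q}.
Char. 4 (derived state '+') is shared by Taxon B, Taxon Q, and Taxon W — a synapomorphy uniting that clade.
Char. 5: derived state '+' in Taxon M and Taxon Y only — synapomorphy for {Taxon M, Taxon Y}.
Only Taxon A, Taxon M, and Taxon Y show the derived state '-' for Char. 6, supporting them as a clade.
Char. 7 (derived state '+') is unique to Taxon B (autapomorphy; uninformative for grouping).
Most parsimonious ingroup topology: ((Taxon W,(Taxon Q,Taxon B)),((Taxon M,Taxon Y),Taxon A)).
Taxon M and Taxon Y form a cherry on this tree, so they are sister taxa.

Taxon Y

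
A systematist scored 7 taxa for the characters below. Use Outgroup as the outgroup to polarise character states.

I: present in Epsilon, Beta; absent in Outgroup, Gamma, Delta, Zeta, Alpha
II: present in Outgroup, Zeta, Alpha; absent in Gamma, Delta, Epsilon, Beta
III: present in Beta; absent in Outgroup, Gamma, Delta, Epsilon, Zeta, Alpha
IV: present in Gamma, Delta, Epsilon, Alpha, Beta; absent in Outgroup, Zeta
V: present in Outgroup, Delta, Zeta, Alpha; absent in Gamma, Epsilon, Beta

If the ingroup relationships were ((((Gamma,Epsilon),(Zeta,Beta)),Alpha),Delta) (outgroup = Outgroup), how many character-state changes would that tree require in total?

10

Map each character onto ((((Gamma,Epsilon),(Zeta,Beta)),Alpha),Delta) (rooted by Outgroup) and count the minimum state changes it requires (Fitch parsimony):
I: 2; II: 3; III: 1; IV: 2; V: 2.
Total tree length = 10.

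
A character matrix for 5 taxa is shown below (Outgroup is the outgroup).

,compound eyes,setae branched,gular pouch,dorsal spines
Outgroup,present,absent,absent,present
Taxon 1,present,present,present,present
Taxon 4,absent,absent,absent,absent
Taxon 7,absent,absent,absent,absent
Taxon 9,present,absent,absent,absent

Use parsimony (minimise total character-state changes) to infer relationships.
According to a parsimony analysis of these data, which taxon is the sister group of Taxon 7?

Character polarity is set by the outgroup: the derived state is whichever differs from the outgroup's state, so for compound eyes, dorsal spines the derived state is 'absent', and for the remaining characters it is 'present'.
compound eyes: derived state 'absent' in Taxon 4 and Taxon 7 only — synapomorphy for {Taxon 4, Taxon 7}.
setae branched: derived state 'present' in Taxon 1 only — an autapomorphy, so it tells us nothing about relationships among taxa.
gular pouch (derived state 'present') is unique to Taxon 1 (autapomorphy; uninformative for grouping).
dorsal spines (derived state 'absent') is shared by Taxon 4, Taxon 7, and Taxon 9 — a synapomorphy uniting that clade.
Most parsimonious ingroup topology: (Taxon 1,((Taxon 4,Taxon 7),Taxon 9)).
Taxon 7 and Taxon 4 form a cherry on this tree, so they are sister taxa.

Taxon 4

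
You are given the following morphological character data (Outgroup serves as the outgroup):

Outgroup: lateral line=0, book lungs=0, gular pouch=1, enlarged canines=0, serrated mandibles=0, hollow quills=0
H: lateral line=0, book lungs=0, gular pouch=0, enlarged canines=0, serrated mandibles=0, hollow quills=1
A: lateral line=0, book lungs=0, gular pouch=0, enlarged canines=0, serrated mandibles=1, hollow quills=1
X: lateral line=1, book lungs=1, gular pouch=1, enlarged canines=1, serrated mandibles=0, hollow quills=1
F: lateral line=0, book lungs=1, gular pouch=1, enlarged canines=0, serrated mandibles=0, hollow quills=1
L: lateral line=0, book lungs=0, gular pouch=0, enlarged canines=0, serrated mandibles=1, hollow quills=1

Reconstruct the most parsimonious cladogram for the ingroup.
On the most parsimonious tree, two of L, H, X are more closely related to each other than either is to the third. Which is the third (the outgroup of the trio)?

X

Character polarity is set by the outgroup: the derived state is whichever differs from the outgroup's state, so for gular pouch the derived state is '0', and for the remaining characters it is '1'.
lateral line: derived state '1' in X only — an autapomorphy, so it tells us nothing about relationships among taxa.
book lungs: derived state '1' in F and X only — synapomorphy for {F, X}.
gular pouch (derived state '0') is shared by A, H, and L — a synapomorphy uniting that clade.
enlarged canines: derived state '1' in X only — an autapomorphy, so it tells us nothing about relationships among taxa.
serrated mandibles: derived state '1' in A and L only — synapomorphy for {A, L}.
All ingroup taxa share the derived state '1' for hollow quills; it defines the ingroup but does not resolve relationships within it.
Most parsimonious ingroup topology: ((H,(A,L)),(X,F)).
L and H share a more recent common ancestor with each other than either does with X, so X is the least closely related of the three.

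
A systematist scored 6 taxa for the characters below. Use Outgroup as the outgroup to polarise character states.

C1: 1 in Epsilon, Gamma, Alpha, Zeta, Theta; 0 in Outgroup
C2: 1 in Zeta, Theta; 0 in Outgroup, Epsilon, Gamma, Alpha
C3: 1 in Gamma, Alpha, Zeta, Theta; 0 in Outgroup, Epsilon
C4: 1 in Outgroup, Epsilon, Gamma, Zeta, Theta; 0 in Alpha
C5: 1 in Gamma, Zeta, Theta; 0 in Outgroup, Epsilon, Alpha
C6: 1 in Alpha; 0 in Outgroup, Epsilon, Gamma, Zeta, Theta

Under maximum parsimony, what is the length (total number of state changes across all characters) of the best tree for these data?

6

Character polarity is set by the outgroup: the derived state is whichever differs from the outgroup's state, so for C4 the derived state is '0', and for the remaining characters it is '1'.
C1 (derived state '1') is shared by all ingroup taxa — unites the whole ingroup.
C2: derived state '1' in Theta and Zeta only — synapomorphy for {Theta, Zeta}.
C3 (derived state '1') is shared by Alpha, Gamma, Theta, and Zeta — a synapomorphy uniting that clade.
C4 (derived state '0') is unique to Alpha (autapomorphy; uninformative for grouping).
C5 (derived state '1') is shared by Gamma, Theta, and Zeta — a synapomorphy uniting that clade.
C6 (derived state '1') is unique to Alpha (autapomorphy; uninformative for grouping).
Most parsimonious ingroup topology: (Epsilon,((Gamma,(Zeta,Theta)),Alpha)).
Changes per character on this tree: C1: 1; C2: 1; C3: 1; C4: 1; C5: 1; C6: 1.
Total = 6.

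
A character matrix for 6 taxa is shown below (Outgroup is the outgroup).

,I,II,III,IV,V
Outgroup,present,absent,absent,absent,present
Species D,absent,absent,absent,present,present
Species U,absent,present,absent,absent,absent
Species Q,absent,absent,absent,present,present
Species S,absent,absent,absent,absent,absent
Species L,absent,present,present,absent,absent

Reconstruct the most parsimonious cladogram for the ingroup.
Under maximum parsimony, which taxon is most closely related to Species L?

Species U

Character polarity is set by the outgroup: the derived state is whichever differs from the outgroup's state, so for I, V the derived state is 'absent', and for the remaining characters it is 'present'.
All ingroup taxa share the derived state 'absent' for I; it defines the ingroup but does not resolve relationships within it.
II: derived state 'present' in Species L and Species U only — synapomorphy for {Species L, Species U}.
III: derived state 'present' in Species L only — an autapomorphy, so it tells us nothing about relationships among taxa.
Only Species D and Species Q show the derived state 'present' for IV, supporting them as a clade.
V (derived state 'absent') is shared by Species L, Species S, and Species U — a synapomorphy uniting that clade.
Most parsimonious ingroup topology: ((Species D,Species Q),((Species U,Species L),Species S)).
Species L and Species U form a cherry on this tree, so they are sister taxa.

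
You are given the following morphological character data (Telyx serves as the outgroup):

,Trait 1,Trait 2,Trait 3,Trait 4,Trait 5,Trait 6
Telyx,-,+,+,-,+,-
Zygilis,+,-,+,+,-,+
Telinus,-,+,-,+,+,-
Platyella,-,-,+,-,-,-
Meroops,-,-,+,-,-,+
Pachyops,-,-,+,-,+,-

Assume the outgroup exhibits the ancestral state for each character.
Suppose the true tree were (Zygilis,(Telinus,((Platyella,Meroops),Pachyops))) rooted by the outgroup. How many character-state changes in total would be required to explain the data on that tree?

10

Map each character onto (Zygilis,(Telinus,((Platyella,Meroops),Pachyops))) (rooted by Telyx) and count the minimum state changes it requires (Fitch parsimony):
Trait 1: 1; Trait 2: 2; Trait 3: 1; Trait 4: 2; Trait 5: 2; Trait 6: 2.
Total tree length = 10.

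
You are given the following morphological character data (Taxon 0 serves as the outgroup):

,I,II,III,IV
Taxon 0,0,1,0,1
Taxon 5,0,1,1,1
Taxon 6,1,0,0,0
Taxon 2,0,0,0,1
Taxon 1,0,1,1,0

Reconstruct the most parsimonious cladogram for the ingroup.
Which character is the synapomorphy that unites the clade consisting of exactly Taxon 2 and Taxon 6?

Character polarity is set by the outgroup: the derived state is whichever differs from the outgroup's state, so for II, IV the derived state is '0', and for the remaining characters it is '1'.
I (derived state '1') is unique to Taxon 6 (autapomorphy; uninformative for grouping).
Only Taxon 2 and Taxon 6 show the derived state '0' for II, supporting them as a clade.
Only Taxon 1 and Taxon 5 show the derived state '1' for III, supporting them as a clade.
IV (state '0') occurs in Taxon 1 and Taxon 6 but conflicts with the nesting implied by the other characters — most parsimoniously interpreted as homoplasy.
Most parsimonious ingroup topology: ((Taxon 5,Taxon 1),(Taxon 6,Taxon 2)).
The clade {Taxon 2, Taxon 6} is supported by II: its derived state '0' occurs in exactly those taxa and in no other taxon (including the outgroup).

II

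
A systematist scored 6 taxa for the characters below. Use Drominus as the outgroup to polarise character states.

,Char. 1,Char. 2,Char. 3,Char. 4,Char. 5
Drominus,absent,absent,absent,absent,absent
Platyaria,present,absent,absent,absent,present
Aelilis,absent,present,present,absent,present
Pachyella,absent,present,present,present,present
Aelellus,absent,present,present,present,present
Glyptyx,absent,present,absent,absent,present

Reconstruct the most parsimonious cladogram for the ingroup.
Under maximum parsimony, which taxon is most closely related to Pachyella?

The outgroup has state 'absent' for every character, so 'present' is the derived state throughout.
Char. 1: derived state 'present' in Platyaria only — an autapomorphy, so it tells us nothing about relationships among taxa.
Char. 2 (derived state 'present') is shared by Aelellus, Aelilis, Glyptyx, and Pachyella — a synapomorphy uniting that clade.
Char. 3 (derived state 'present') is shared by Aelellus, Aelilis, and Pachyella — a synapomorphy uniting that clade.
Char. 4 (derived state 'present') is shared by Aelellus and Pachyella — a synapomorphy uniting that clade.
All ingroup taxa share the derived state 'present' for Char. 5; it defines the ingroup but does not resolve relationships within it.
Most parsimonious ingroup topology: (Platyaria,((Aelilis,(Pachyella,Aelellus)),Glyptyx)).
Pachyella and Aelellus form a cherry on this tree, so they are sister taxa.

Aelellus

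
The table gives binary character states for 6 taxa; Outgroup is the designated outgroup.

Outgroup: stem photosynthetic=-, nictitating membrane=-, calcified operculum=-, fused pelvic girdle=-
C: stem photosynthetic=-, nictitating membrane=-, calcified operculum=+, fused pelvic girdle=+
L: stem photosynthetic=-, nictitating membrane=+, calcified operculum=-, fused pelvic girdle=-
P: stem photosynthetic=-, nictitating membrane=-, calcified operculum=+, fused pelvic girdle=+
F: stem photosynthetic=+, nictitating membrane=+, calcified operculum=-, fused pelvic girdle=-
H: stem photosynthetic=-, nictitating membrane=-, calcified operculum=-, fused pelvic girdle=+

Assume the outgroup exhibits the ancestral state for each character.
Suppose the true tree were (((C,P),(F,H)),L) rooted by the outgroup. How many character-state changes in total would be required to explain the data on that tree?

Map each character onto (((C,P),(F,H)),L) (rooted by Outgroup) and count the minimum state changes it requires (Fitch parsimony):
stem photosynthetic: 1; nictitating membrane: 2; calcified operculum: 1; fused pelvic girdle: 2.
Total tree length = 6.

6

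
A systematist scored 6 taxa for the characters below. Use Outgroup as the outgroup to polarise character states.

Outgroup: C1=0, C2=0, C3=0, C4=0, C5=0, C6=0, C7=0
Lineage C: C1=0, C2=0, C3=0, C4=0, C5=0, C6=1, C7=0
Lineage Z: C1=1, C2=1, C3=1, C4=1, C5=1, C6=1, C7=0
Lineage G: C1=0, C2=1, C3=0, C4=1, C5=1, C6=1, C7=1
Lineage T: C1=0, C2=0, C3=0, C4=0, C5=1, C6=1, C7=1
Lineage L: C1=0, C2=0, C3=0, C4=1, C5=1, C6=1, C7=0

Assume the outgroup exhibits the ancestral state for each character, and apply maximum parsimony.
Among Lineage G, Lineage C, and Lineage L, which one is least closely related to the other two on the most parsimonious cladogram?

The outgroup has state '0' for every character, so '1' is the derived state throughout.
C1 (derived state '1') is unique to Lineage Z (autapomorphy; uninformative for grouping).
C2 (derived state '1') is shared by Lineage G and Lineage Z — a synapomorphy uniting that clade.
C3 (derived state '1') is unique to Lineage Z (autapomorphy; uninformative for grouping).
Only Lineage G, Lineage L, and Lineage Z show the derived state '1' for C4, supporting them as a clade.
C5: derived state '1' in Lineage G, Lineage L, Lineage T, and Lineage Z only — synapomorphy for {Lineage G, Lineage L, Lineage T, Lineage Z}.
C6 (derived state '1') is shared by all ingroup taxa — unites the whole ingroup.
C7 groups Lineage G and Lineage T, which is incompatible with the clades supported by the remaining characters; treating it as convergent (homoplasy) costs fewer steps than any alternative tree.
Most parsimonious ingroup topology: (Lineage C,(((Lineage Z,Lineage G),Lineage L),Lineage T)).
Lineage L and Lineage G share a more recent common ancestor with each other than either does with Lineage C, so Lineage C is the least closely related of the three.

Lineage C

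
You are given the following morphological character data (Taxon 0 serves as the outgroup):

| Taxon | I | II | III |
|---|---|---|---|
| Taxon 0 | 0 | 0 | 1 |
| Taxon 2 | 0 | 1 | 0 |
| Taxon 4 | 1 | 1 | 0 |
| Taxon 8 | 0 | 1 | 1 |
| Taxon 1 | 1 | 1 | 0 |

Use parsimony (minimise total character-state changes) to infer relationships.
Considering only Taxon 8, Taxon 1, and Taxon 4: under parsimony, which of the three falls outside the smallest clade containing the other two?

Taxon 8

Character polarity is set by the outgroup: the derived state is whichever differs from the outgroup's state, so for III the derived state is '0', and for the remaining characters it is '1'.
I: derived state '1' in Taxon 1 and Taxon 4 only — synapomorphy for {Taxon 1, Taxon 4}.
II (derived state '1') is shared by all ingroup taxa — unites the whole ingroup.
III: derived state '0' in Taxon 1, Taxon 2, and Taxon 4 only — synapomorphy for {Taxon 1, Taxon 2, Taxon 4}.
Most parsimonious ingroup topology: ((Taxon 2,(Taxon 4,Taxon 1)),Taxon 8).
Taxon 4 and Taxon 1 share a more recent common ancestor with each other than either does with Taxon 8, so Taxon 8 is the least closely related of the three.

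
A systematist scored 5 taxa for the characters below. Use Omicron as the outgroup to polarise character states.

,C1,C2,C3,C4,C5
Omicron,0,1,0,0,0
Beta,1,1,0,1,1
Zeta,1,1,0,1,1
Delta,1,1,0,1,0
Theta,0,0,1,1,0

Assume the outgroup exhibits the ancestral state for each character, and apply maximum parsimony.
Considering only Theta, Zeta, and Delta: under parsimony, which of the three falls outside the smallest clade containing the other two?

Character polarity is set by the outgroup: the derived state is whichever differs from the outgroup's state, so for C2 the derived state is '0', and for the remaining characters it is '1'.
C1: derived state '1' in Beta, Delta, and Zeta only — synapomorphy for {Beta, Delta, Zeta}.
C2 (derived state '0') is unique to Theta (autapomorphy; uninformative for grouping).
C3: derived state '1' in Theta only — an autapomorphy, so it tells us nothing about relationships among taxa.
All ingroup taxa share the derived state '1' for C4; it defines the ingroup but does not resolve relationships within it.
Only Beta and Zeta show the derived state '1' for C5, supporting them as a clade.
Most parsimonious ingroup topology: (((Beta,Zeta),Delta),Theta).
Zeta and Delta share a more recent common ancestor with each other than either does with Theta, so Theta is the least closely related of the three.

Theta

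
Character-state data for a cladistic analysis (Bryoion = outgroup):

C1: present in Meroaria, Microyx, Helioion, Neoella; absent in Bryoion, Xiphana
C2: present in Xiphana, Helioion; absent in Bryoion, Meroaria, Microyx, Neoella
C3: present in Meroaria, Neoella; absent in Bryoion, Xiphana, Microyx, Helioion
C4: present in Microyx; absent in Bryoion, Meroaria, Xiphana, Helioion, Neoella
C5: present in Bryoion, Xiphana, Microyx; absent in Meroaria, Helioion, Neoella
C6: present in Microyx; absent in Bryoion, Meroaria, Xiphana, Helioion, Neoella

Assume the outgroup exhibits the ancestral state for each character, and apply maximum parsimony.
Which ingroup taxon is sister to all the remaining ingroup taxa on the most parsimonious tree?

Character polarity is set by the outgroup: the derived state is whichever differs from the outgroup's state, so for C5 the derived state is 'absent', and for the remaining characters it is 'present'.
Only Helioion, Meroaria, Microyx, and Neoella show the derived state 'present' for C1, supporting them as a clade.
C2 groups Helioion and Xiphana, which is incompatible with the clades supported by the remaining characters; treating it as convergent (homoplasy) costs fewer steps than any alternative tree.
Only Meroaria and Neoella show the derived state 'present' for C3, supporting them as a clade.
C4: derived state 'present' in Microyx only — an autapomorphy, so it tells us nothing about relationships among taxa.
C5: derived state 'absent' in Helioion, Meroaria, and Neoella only — synapomorphy for {Helioion, Meroaria, Neoella}.
C6: derived state 'present' in Microyx only — an autapomorphy, so it tells us nothing about relationships among taxa.
Most parsimonious ingroup topology: ((((Meroaria,Neoella),Helioion),Microyx),Xiphana).
Xiphana is sister to the clade containing all other ingroup taxa, so it is the earliest-diverging (most basal) ingroup lineage.

Xiphana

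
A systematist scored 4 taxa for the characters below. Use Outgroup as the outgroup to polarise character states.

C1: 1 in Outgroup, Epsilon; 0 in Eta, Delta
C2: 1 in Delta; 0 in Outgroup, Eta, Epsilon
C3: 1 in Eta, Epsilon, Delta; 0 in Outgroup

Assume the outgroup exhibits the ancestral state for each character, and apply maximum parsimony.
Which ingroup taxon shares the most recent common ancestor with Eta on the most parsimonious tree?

Character polarity is set by the outgroup: the derived state is whichever differs from the outgroup's state, so for C1 the derived state is '0', and for the remaining characters it is '1'.
Only Delta and Eta show the derived state '0' for C1, supporting them as a clade.
C2 (derived state '1') is unique to Delta (autapomorphy; uninformative for grouping).
All ingroup taxa share the derived state '1' for C3; it defines the ingroup but does not resolve relationships within it.
Most parsimonious ingroup topology: ((Eta,Delta),Epsilon).
Eta and Delta form a cherry on this tree, so they are sister taxa.

Delta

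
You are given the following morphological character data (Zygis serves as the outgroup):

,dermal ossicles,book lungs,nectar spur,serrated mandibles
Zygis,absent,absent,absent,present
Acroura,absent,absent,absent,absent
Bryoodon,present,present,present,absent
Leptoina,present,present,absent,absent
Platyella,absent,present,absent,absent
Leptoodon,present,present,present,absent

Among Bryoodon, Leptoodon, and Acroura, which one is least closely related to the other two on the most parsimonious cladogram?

Character polarity is set by the outgroup: the derived state is whichever differs from the outgroup's state, so for serrated mandibles the derived state is 'absent', and for the remaining characters it is 'present'.
dermal ossicles (derived state 'present') is shared by Bryoodon, Leptoina, and Leptoodon — a synapomorphy uniting that clade.
Only Bryoodon, Leptoina, Leptoodon, and Platyella show the derived state 'present' for book lungs, supporting them as a clade.
nectar spur: derived state 'present' in Bryoodon and Leptoodon only — synapomorphy for {Bryoodon, Leptoodon}.
serrated mandibles (derived state 'absent') is shared by all ingroup taxa — unites the whole ingroup.
Most parsimonious ingroup topology: (Acroura,(((Bryoodon,Leptoodon),Leptoina),Platyella)).
Bryoodon and Leptoodon share a more recent common ancestor with each other than either does with Acroura, so Acroura is the least closely related of the three.

Acroura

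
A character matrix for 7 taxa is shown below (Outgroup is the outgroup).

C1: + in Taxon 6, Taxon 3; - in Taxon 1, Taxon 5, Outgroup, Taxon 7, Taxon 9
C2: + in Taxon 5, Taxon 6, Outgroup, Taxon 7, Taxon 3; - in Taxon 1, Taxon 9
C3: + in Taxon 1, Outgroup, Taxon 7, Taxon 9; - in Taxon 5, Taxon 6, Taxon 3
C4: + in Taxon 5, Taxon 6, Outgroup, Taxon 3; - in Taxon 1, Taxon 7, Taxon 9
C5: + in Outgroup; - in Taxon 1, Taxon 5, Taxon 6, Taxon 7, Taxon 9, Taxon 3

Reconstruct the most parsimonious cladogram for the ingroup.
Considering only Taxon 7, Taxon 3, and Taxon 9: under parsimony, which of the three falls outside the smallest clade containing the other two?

Character polarity is set by the outgroup: the derived state is whichever differs from the outgroup's state, so for C2, C3, C4, C5 the derived state is '-', and for the remaining characters it is '+'.
C1 (derived state '+') is shared by Taxon 3 and Taxon 6 — a synapomorphy uniting that clade.
C2 (derived state '-') is shared by Taxon 1 and Taxon 9 — a synapomorphy uniting that clade.
Only Taxon 3, Taxon 5, and Taxon 6 show the derived state '-' for C3, supporting them as a clade.
Only Taxon 1, Taxon 7, and Taxon 9 show the derived state '-' for C4, supporting them as a clade.
All ingroup taxa share the derived state '-' for C5; it defines the ingroup but does not resolve relationships within it.
Most parsimonious ingroup topology: (((Taxon 3,Taxon 6),Taxon 5),(Taxon 7,(Taxon 1,Taxon 9))).
Taxon 7 and Taxon 9 share a more recent common ancestor with each other than either does with Taxon 3, so Taxon 3 is the least closely related of the three.

Taxon 3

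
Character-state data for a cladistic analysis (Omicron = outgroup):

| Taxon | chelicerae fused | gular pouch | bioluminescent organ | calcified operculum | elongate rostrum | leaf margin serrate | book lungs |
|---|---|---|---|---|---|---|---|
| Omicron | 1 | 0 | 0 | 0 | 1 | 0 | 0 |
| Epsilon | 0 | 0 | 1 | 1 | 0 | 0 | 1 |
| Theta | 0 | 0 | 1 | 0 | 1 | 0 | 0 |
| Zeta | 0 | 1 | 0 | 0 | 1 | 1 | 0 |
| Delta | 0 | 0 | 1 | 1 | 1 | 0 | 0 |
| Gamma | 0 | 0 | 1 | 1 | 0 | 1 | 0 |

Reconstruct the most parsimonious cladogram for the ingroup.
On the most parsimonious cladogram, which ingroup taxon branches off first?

Character polarity is set by the outgroup: the derived state is whichever differs from the outgroup's state, so for chelicerae fused, elongate rostrum the derived state is '0', and for the remaining characters it is '1'.
All ingroup taxa share the derived state '0' for chelicerae fused; it defines the ingroup but does not resolve relationships within it.
gular pouch (derived state '1') is unique to Zeta (autapomorphy; uninformative for grouping).
Only Delta, Epsilon, Gamma, and Theta show the derived state '1' for bioluminescent organ, supporting them as a clade.
calcified operculum: derived state '1' in Delta, Epsilon, and Gamma only — synapomorphy for {Delta, Epsilon, Gamma}.
Only Epsilon and Gamma show the derived state '0' for elongate rostrum, supporting them as a clade.
leaf margin serrate (state '1') occurs in Gamma and Zeta but conflicts with the nesting implied by the other characters — most parsimoniously interpreted as homoplasy.
book lungs: derived state '1' in Epsilon only — an autapomorphy, so it tells us nothing about relationships among taxa.
Most parsimonious ingroup topology: ((((Epsilon,Gamma),Delta),Theta),Zeta).
Zeta is sister to the clade containing all other ingroup taxa, so it is the earliest-diverging (most basal) ingroup lineage.

Zeta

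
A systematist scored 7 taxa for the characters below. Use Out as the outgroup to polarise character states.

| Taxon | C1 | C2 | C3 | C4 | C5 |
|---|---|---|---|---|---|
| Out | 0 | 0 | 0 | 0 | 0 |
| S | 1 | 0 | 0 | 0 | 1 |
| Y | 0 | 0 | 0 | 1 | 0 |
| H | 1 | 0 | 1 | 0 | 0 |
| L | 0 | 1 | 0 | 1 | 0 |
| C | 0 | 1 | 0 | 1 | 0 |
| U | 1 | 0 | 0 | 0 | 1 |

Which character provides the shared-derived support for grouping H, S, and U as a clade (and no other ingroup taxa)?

C1

The outgroup has state '0' for every character, so '1' is the derived state throughout.
Only H, S, and U show the derived state '1' for C1, supporting them as a clade.
Only C and L show the derived state '1' for C2, supporting them as a clade.
C3: derived state '1' in H only — an autapomorphy, so it tells us nothing about relationships among taxa.
C4 (derived state '1') is shared by C, L, and Y — a synapomorphy uniting that clade.
Only S and U show the derived state '1' for C5, supporting them as a clade.
Most parsimonious ingroup topology: (((S,U),H),(Y,(L,C))).
The clade {H, S, U} is supported by C1: its derived state '1' occurs in exactly those taxa and in no other taxon (including the outgroup).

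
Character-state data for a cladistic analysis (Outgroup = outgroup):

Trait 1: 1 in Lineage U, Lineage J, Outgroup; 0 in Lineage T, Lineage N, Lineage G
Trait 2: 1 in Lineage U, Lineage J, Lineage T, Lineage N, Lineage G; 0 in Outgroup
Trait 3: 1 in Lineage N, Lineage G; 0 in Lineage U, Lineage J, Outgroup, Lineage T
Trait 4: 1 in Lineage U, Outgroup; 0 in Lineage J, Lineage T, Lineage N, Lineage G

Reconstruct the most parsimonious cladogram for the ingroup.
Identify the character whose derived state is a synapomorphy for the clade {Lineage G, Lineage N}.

Trait 3

Character polarity is set by the outgroup: the derived state is whichever differs from the outgroup's state, so for Trait 1, Trait 4 the derived state is '0', and for the remaining characters it is '1'.
Only Lineage G, Lineage N, and Lineage T show the derived state '0' for Trait 1, supporting them as a clade.
All ingroup taxa share the derived state '1' for Trait 2; it defines the ingroup but does not resolve relationships within it.
Trait 3: derived state '1' in Lineage G and Lineage N only — synapomorphy for {Lineage G, Lineage N}.
Trait 4: derived state '0' in Lineage G, Lineage J, Lineage N, and Lineage T only — synapomorphy for {Lineage G, Lineage J, Lineage N, Lineage T}.
Most parsimonious ingroup topology: (((Lineage T,(Lineage G,Lineage N)),Lineage J),Lineage U).
The clade {Lineage G, Lineage N} is supported by Trait 3: its derived state '1' occurs in exactly those taxa and in no other taxon (including the outgroup).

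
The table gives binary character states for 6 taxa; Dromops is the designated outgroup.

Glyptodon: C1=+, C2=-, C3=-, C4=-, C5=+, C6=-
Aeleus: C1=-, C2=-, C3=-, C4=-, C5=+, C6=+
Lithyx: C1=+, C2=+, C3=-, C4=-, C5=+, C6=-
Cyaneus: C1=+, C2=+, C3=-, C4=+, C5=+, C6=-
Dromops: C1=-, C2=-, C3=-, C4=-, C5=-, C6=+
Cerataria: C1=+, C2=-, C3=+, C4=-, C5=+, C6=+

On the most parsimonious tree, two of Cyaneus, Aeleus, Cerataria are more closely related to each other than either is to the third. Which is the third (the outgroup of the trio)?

Character polarity is set by the outgroup: the derived state is whichever differs from the outgroup's state, so for C6 the derived state is '-', and for the remaining characters it is '+'.
Only Cerataria, Cyaneus, Glyptodon, and Lithyx show the derived state '+' for C1, supporting them as a clade.
C2: derived state '+' in Cyaneus and Lithyx only — synapomorphy for {Cyaneus, Lithyx}.
C3 (derived state '+') is unique to Cerataria (autapomorphy; uninformative for grouping).
C4: derived state '+' in Cyaneus only — an autapomorphy, so it tells us nothing about relationships among taxa.
All ingroup taxa share the derived state '+' for C5; it defines the ingroup but does not resolve relationships within it.
C6: derived state '-' in Cyaneus, Glyptodon, and Lithyx only — synapomorphy for {Cyaneus, Glyptodon, Lithyx}.
Most parsimonious ingroup topology: ((Cerataria,((Cyaneus,Lithyx),Glyptodon)),Aeleus).
Cyaneus and Cerataria share a more recent common ancestor with each other than either does with Aeleus, so Aeleus is the least closely related of the three.

Aeleus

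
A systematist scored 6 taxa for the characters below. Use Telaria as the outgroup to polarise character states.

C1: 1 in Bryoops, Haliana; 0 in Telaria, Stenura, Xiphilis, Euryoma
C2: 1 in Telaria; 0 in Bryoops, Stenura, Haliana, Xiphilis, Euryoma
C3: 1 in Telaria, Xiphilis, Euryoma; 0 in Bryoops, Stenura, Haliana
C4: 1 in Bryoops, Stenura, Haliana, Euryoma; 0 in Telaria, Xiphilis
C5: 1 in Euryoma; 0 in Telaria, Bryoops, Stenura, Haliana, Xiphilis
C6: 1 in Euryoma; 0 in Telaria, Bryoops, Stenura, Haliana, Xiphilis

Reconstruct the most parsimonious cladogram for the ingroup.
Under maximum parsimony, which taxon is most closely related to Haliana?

Bryoops

Character polarity is set by the outgroup: the derived state is whichever differs from the outgroup's state, so for C2, C3 the derived state is '0', and for the remaining characters it is '1'.
Only Bryoops and Haliana show the derived state '1' for C1, supporting them as a clade.
All ingroup taxa share the derived state '0' for C2; it defines the ingroup but does not resolve relationships within it.
Only Bryoops, Haliana, and Stenura show the derived state '0' for C3, supporting them as a clade.
Only Bryoops, Euryoma, Haliana, and Stenura show the derived state '1' for C4, supporting them as a clade.
C5: derived state '1' in Euryoma only — an autapomorphy, so it tells us nothing about relationships among taxa.
C6: derived state '1' in Euryoma only — an autapomorphy, so it tells us nothing about relationships among taxa.
Most parsimonious ingroup topology: ((((Bryoops,Haliana),Stenura),Euryoma),Xiphilis).
Haliana and Bryoops form a cherry on this tree, so they are sister taxa.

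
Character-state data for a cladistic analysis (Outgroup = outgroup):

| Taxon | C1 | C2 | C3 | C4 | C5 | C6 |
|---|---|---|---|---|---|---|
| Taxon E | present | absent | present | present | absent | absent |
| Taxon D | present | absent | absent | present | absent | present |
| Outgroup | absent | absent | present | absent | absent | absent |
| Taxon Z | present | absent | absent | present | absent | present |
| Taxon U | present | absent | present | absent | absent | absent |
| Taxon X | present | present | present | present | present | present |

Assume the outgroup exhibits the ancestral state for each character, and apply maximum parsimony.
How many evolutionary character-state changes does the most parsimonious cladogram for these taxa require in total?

Character polarity is set by the outgroup: the derived state is whichever differs from the outgroup's state, so for C3 the derived state is 'absent', and for the remaining characters it is 'present'.
C1 (derived state 'present') is shared by all ingroup taxa — unites the whole ingroup.
C2 (derived state 'present') is unique to Taxon X (autapomorphy; uninformative for grouping).
C3 (derived state 'absent') is shared by Taxon D and Taxon Z — a synapomorphy uniting that clade.
C4 (derived state 'present') is shared by Taxon D, Taxon E, Taxon X, and Taxon Z — a synapomorphy uniting that clade.
C5: derived state 'present' in Taxon X only — an autapomorphy, so it tells us nothing about relationships among taxa.
Only Taxon D, Taxon X, and Taxon Z show the derived state 'present' for C6, supporting them as a clade.
Most parsimonious ingroup topology: ((((Taxon D,Taxon Z),Taxon X),Taxon E),Taxon U).
Changes per character on this tree: C1: 1; C2: 1; C3: 1; C4: 1; C5: 1; C6: 1.
Total = 6.

6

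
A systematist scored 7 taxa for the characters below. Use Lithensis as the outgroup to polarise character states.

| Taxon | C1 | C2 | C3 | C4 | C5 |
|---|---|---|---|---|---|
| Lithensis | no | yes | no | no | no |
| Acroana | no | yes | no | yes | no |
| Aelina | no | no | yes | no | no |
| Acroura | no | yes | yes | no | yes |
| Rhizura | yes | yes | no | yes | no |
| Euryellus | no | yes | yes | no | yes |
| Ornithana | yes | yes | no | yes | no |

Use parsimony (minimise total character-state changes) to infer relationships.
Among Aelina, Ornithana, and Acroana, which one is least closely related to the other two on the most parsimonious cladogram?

Aelina

Character polarity is set by the outgroup: the derived state is whichever differs from the outgroup's state, so for C2 the derived state is 'no', and for the remaining characters it is 'yes'.
C1 (derived state 'yes') is shared by Ornithana and Rhizura — a synapomorphy uniting that clade.
C2 (derived state 'no') is unique to Aelina (autapomorphy; uninformative for grouping).
C3: derived state 'yes' in Acroura, Aelina, and Euryellus only — synapomorphy for {Acroura, Aelina, Euryellus}.
Only Acroana, Ornithana, and Rhizura show the derived state 'yes' for C4, supporting them as a clade.
C5: derived state 'yes' in Acroura and Euryellus only — synapomorphy for {Acroura, Euryellus}.
Most parsimonious ingroup topology: ((Acroana,(Rhizura,Ornithana)),(Aelina,(Acroura,Euryellus))).
Acroana and Ornithana share a more recent common ancestor with each other than either does with Aelina, so Aelina is the least closely related of the three.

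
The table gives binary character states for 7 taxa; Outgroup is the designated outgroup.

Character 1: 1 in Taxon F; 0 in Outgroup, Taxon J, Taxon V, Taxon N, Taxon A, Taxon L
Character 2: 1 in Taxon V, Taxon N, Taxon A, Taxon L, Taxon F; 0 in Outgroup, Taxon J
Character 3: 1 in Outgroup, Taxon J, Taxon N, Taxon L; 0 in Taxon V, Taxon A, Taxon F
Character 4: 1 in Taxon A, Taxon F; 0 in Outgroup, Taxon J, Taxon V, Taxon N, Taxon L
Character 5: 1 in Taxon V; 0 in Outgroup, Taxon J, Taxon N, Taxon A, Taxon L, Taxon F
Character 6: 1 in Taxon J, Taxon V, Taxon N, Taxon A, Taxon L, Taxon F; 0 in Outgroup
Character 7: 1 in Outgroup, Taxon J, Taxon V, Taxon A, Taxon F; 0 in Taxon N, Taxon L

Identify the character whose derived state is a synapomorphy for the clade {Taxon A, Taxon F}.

Character polarity is set by the outgroup: the derived state is whichever differs from the outgroup's state, so for Character 3, Character 7 the derived state is '0', and for the remaining characters it is '1'.
Character 1: derived state '1' in Taxon F only — an autapomorphy, so it tells us nothing about relationships among taxa.
Character 2: derived state '1' in Taxon A, Taxon F, Taxon L, Taxon N, and Taxon V only — synapomorphy for {Taxon A, Taxon F, Taxon L, Taxon N, Taxon V}.
Character 3 (derived state '0') is shared by Taxon A, Taxon F, and Taxon V — a synapomorphy uniting that clade.
Only Taxon A and Taxon F show the derived state '1' for Character 4, supporting them as a clade.
Character 5: derived state '1' in Taxon V only — an autapomorphy, so it tells us nothing about relationships among taxa.
Character 6 (derived state '1') is shared by all ingroup taxa — unites the whole ingroup.
Only Taxon L and Taxon N show the derived state '0' for Character 7, supporting them as a clade.
Most parsimonious ingroup topology: (Taxon J,((Taxon V,(Taxon A,Taxon F)),(Taxon N,Taxon L))).
The clade {Taxon A, Taxon F} is supported by Character 4: its derived state '1' occurs in exactly those taxa and in no other taxon (including the outgroup).

Character 4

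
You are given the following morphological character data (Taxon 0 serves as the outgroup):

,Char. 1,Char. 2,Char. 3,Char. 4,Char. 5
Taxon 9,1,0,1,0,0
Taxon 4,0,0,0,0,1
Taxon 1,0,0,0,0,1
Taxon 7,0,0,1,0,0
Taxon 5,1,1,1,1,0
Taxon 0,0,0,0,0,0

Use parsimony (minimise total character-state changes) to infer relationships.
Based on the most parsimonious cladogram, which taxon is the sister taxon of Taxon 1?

The outgroup has state '0' for every character, so '1' is the derived state throughout.
Only Taxon 5 and Taxon 9 show the derived state '1' for Char. 1, supporting them as a clade.
Char. 2 (derived state '1') is unique to Taxon 5 (autapomorphy; uninformative for grouping).
Char. 3: derived state '1' in Taxon 5, Taxon 7, and Taxon 9 only — synapomorphy for {Taxon 5, Taxon 7, Taxon 9}.
Char. 4: derived state '1' in Taxon 5 only — an autapomorphy, so it tells us nothing about relationships among taxa.
Char. 5: derived state '1' in Taxon 1 and Taxon 4 only — synapomorphy for {Taxon 1, Taxon 4}.
Most parsimonious ingroup topology: ((Taxon 1,Taxon 4),((Taxon 5,Taxon 9),Taxon 7)).
Taxon 1 and Taxon 4 form a cherry on this tree, so they are sister taxa.

Taxon 4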